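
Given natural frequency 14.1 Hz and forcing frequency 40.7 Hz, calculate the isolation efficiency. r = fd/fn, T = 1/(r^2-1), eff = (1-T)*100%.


r = 40.7 / 14.1 = 2.88652
r^2 - 1 = 2.88652^2 - 1 = 7.332
T = 1/7.332 = 0.136388
Efficiency = (1 - 0.136388)*100 = 86.361 %


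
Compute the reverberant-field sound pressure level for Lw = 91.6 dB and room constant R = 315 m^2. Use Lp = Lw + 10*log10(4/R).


4/R = 4/315 = 0.0126984
Lp = 91.6 + 10*log10(0.0126984) = 72.637 dB


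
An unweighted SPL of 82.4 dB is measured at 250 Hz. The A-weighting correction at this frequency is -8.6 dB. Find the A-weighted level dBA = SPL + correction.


A-weighting table: 250 Hz -> -8.6 dB correction
SPL_A = SPL + correction = 82.4 + (-8.6) = 73.8 dBA


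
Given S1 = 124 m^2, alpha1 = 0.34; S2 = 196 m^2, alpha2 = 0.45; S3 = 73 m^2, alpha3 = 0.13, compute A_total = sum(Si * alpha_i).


124 * 0.34 = 42.16
196 * 0.45 = 88.2
73 * 0.13 = 9.49
A_total = 42.16 + 88.2 + 9.49 = 139.85 m^2


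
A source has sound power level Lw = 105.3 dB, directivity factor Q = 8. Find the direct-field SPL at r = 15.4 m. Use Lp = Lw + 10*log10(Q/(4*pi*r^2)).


4*pi*r^2 = 4*pi*15.4^2 = 2980.24 m^2
Q / (4*pi*r^2) = 8 / 2980.24 = 0.00268435
Lp = 105.3 + 10*log10(0.00268435) = 79.588 dB


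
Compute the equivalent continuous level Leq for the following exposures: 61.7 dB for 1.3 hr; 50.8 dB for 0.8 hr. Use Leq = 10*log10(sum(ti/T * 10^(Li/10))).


T_total = 1.3 + 0.8 = 2.1 hr
(1.3/2.1) * 10^(61.7/10) = 915639
(0.8/2.1) * 10^(50.8/10) = 45800.5
Sum = 915639 + 45800.5 = 961440
Leq = 10*log10(961440) = 59.829 dB


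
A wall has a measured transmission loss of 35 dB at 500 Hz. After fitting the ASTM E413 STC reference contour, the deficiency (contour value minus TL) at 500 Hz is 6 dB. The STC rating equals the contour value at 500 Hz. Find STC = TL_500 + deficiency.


By ASTM E413, STC = value of the fitted reference contour at 500 Hz.
Contour value at 500 Hz = TL_500 + deficiency = 35 + 6 = 41
STC = 41


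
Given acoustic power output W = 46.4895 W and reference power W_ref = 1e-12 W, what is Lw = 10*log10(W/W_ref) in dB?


W / W_ref = 46.4895 / 1e-12 = 4.64895e+13
Lw = 10 * log10(4.64895e+13) = 136.67 dB


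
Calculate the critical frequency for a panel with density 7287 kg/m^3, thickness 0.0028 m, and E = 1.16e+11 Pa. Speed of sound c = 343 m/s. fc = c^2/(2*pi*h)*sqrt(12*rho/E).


12*rho/E = 12*7287/1.16e+11 = 7.53828e-07
sqrt(12*rho/E) = sqrt(7.53828e-07) = 0.000868233
c^2/(2*pi*h) = 343^2/(2*pi*0.0028) = 6.68729e+06
fc = 6.68729e+06 * 0.000868233 = 5806.1 Hz


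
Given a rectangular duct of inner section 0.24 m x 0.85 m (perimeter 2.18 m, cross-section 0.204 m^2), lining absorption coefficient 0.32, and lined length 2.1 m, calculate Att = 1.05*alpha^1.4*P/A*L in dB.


alpha^1.4 = 0.32^1.4 = 0.202866
Attenuation rate = 1.05 * alpha^1.4 * P / A
= 1.05 * 0.202866 * 2.18 / 0.204 = 2.27628 dB/m
Total Att = 2.27628 * 2.1 = 4.7802 dB


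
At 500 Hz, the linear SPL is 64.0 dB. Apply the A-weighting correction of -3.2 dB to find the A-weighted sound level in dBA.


A-weighting table: 500 Hz -> -3.2 dB correction
SPL_A = SPL + correction = 64.0 + (-3.2) = 60.8 dBA


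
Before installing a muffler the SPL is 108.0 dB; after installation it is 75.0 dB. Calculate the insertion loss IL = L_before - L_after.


Insertion loss = SPL without muffler - SPL with muffler
IL = 108.0 - 75.0 = 33 dB


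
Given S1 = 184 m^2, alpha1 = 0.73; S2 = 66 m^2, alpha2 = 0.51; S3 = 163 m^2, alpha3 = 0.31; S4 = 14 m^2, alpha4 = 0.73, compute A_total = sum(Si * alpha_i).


184 * 0.73 = 134.32
66 * 0.51 = 33.66
163 * 0.31 = 50.53
14 * 0.73 = 10.22
A_total = 134.32 + 33.66 + 50.53 + 10.22 = 228.73 m^2


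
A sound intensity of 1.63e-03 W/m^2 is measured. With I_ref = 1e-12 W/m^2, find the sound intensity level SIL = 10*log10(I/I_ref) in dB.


I / I_ref = 1.63e-03 / 1e-12 = 1.63e+09
SIL = 10 * log10(1.63e+09) = 92.122 dB


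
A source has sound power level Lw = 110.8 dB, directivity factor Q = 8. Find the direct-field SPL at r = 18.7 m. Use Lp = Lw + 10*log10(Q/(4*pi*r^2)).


4*pi*r^2 = 4*pi*18.7^2 = 4394.33 m^2
Q / (4*pi*r^2) = 8 / 4394.33 = 0.00182053
Lp = 110.8 + 10*log10(0.00182053) = 83.402 dB


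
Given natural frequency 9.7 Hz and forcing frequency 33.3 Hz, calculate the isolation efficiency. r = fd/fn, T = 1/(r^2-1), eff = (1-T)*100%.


r = 33.3 / 9.7 = 3.43299
r^2 - 1 = 3.43299^2 - 1 = 10.7854
T = 1/10.7854 = 0.0927179
Efficiency = (1 - 0.0927179)*100 = 90.728 %


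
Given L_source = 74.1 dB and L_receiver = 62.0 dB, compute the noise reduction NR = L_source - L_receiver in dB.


NR = L_source - L_receiver (difference between source and receiving room levels)
NR = 74.1 - 62.0 = 12.1 dB


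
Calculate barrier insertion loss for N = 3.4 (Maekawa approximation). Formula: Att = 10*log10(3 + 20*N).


3 + 20*N = 3 + 20*3.4 = 71
Att = 10*log10(71) = 18.513 dB


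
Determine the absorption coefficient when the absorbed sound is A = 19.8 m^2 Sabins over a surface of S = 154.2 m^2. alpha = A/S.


Absorption coefficient = absorbed power / incident power
alpha = A / S = 19.8 / 154.2 = 0.1284


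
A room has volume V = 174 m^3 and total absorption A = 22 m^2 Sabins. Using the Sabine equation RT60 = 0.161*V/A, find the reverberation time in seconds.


RT60 = 0.161 * 174 / 22 = 1.2734 s


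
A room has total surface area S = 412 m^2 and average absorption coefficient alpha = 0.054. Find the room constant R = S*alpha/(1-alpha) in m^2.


R = 412 * 0.054 / (1 - 0.054) = 23.518 m^2


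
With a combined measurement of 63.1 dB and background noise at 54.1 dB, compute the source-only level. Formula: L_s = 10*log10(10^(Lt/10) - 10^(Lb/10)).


10^(63.1/10) = 2.04174e+06
10^(54.1/10) = 257040
Difference = 2.04174e+06 - 257040 = 1.7847e+06
L_source = 10*log10(1.7847e+06) = 62.516 dB


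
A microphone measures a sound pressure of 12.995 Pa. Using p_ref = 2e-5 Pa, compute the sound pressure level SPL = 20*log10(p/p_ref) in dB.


p / p_ref = 12.995 / 2e-5 = 649750
SPL = 20 * log10(649750) = 116.25 dB


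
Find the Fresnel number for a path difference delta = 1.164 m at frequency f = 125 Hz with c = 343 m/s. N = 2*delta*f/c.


N = 2*delta*f/c = 2*delta/lambda, where lambda = c/f
lambda = 343 / 125 = 2.744 m
N = 2 * 1.164 / 2.744 = 0.8484


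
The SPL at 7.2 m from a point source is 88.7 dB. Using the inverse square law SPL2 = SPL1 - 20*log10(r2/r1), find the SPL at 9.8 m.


r2/r1 = 9.8/7.2 = 1.36111
Correction = 20*log10(1.36111) = 2.67786 dB
SPL2 = 88.7 - 2.67786 = 86.022 dB


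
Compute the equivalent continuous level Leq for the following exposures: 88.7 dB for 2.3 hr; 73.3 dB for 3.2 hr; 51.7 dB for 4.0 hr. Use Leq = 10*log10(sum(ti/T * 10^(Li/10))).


T_total = 2.3 + 3.2 + 4.0 = 9.5 hr
(2.3/9.5) * 10^(88.7/10) = 1.79475e+08
(3.2/9.5) * 10^(73.3/10) = 7.20156e+06
(4.0/9.5) * 10^(51.7/10) = 62278.2
Sum = 1.79475e+08 + 7.20156e+06 + 62278.2 = 1.86739e+08
Leq = 10*log10(1.86739e+08) = 82.712 dB


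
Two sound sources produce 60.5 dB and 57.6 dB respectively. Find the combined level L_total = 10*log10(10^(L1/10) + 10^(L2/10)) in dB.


10^(60.5/10) = 1.12202e+06
10^(57.6/10) = 575440
Sum = 1.12202e+06 + 575440 = 1.69746e+06
L_total = 10*log10(1.69746e+06) = 62.298 dB


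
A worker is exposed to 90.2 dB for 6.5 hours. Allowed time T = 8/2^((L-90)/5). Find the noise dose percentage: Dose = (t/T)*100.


T_allowed = 8 / 2^((90.2 - 90)/5) = 7.78124 hr
Dose = 6.5 / 7.78124 * 100 = 83.534 %


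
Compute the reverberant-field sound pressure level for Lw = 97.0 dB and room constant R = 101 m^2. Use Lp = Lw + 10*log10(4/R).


4/R = 4/101 = 0.039604
Lp = 97.0 + 10*log10(0.039604) = 82.977 dB


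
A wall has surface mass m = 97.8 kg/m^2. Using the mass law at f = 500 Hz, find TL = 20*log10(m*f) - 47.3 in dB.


m * f = 97.8 * 500 = 48900
20*log10(48900) = 93.7862 dB
TL = 93.7862 - 47.3 = 46.486 dB


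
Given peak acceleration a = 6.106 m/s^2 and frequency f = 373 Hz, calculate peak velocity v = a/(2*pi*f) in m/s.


omega = 2*pi*f = 2*pi*373 = 2343.63 rad/s
v = a / omega = 6.106 / 2343.63 = 0.0026054 m/s


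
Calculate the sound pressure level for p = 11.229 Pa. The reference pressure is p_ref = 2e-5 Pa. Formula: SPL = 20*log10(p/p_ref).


p / p_ref = 11.229 / 2e-5 = 561450
SPL = 20 * log10(561450) = 114.99 dB


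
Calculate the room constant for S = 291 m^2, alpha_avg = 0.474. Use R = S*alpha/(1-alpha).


R = 291 * 0.474 / (1 - 0.474) = 262.23 m^2


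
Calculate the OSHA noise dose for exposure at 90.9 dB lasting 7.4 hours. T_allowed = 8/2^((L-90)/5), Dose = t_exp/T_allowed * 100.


T_allowed = 8 / 2^((90.9 - 90)/5) = 7.06162 hr
Dose = 7.4 / 7.06162 * 100 = 104.79 %


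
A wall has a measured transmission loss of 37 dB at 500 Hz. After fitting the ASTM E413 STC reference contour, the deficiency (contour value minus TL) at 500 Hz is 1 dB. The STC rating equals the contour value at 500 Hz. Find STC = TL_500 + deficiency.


By ASTM E413, STC = value of the fitted reference contour at 500 Hz.
Contour value at 500 Hz = TL_500 + deficiency = 37 + 1 = 38
STC = 38


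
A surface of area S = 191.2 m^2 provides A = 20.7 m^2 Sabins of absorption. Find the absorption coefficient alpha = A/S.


Absorption coefficient = absorbed power / incident power
alpha = A / S = 20.7 / 191.2 = 0.10826


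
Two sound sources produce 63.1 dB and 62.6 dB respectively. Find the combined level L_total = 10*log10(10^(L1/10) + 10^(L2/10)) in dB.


10^(63.1/10) = 2.04174e+06
10^(62.6/10) = 1.8197e+06
Sum = 2.04174e+06 + 1.8197e+06 = 3.86144e+06
L_total = 10*log10(3.86144e+06) = 65.867 dB


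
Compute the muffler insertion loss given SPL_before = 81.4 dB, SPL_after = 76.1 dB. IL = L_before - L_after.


Insertion loss = SPL without muffler - SPL with muffler
IL = 81.4 - 76.1 = 5.3 dB


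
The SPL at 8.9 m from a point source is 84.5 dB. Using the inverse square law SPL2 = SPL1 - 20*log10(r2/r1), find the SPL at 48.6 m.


r2/r1 = 48.6/8.9 = 5.46067
Correction = 20*log10(5.46067) = 14.7449 dB
SPL2 = 84.5 - 14.7449 = 69.755 dB


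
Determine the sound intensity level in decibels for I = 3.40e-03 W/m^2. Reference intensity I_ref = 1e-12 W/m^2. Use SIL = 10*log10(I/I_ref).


I / I_ref = 3.40e-03 / 1e-12 = 3.4e+09
SIL = 10 * log10(3.4e+09) = 95.315 dB


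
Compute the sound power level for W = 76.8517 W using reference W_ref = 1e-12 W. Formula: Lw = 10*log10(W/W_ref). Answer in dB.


W / W_ref = 76.8517 / 1e-12 = 7.68517e+13
Lw = 10 * log10(7.68517e+13) = 138.86 dB


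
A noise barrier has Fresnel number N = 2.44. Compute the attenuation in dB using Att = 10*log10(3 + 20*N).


3 + 20*N = 3 + 20*2.44 = 51.8
Att = 10*log10(51.8) = 17.143 dB


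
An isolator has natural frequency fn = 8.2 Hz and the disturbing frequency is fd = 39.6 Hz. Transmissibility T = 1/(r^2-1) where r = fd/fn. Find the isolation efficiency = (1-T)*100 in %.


r = 39.6 / 8.2 = 4.82927
r^2 - 1 = 4.82927^2 - 1 = 22.3218
T = 1/22.3218 = 0.0447993
Efficiency = (1 - 0.0447993)*100 = 95.52 %


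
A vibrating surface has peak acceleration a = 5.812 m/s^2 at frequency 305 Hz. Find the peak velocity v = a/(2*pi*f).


omega = 2*pi*f = 2*pi*305 = 1916.37 rad/s
v = a / omega = 5.812 / 1916.37 = 0.0030328 m/s


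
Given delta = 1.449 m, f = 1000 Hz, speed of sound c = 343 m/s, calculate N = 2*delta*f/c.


N = 2*delta*f/c = 2*delta/lambda, where lambda = c/f
lambda = 343 / 1000 = 0.343 m
N = 2 * 1.449 / 0.343 = 8.449


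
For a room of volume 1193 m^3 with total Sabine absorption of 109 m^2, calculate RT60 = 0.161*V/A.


RT60 = 0.161 * 1193 / 109 = 1.7621 s


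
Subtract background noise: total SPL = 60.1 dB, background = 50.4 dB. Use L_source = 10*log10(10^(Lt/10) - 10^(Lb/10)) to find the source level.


10^(60.1/10) = 1.02329e+06
10^(50.4/10) = 109648
Difference = 1.02329e+06 - 109648 = 913642
L_source = 10*log10(913642) = 59.608 dB


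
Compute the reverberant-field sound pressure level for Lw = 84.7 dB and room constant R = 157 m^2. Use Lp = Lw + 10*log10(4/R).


4/R = 4/157 = 0.0254777
Lp = 84.7 + 10*log10(0.0254777) = 68.762 dB


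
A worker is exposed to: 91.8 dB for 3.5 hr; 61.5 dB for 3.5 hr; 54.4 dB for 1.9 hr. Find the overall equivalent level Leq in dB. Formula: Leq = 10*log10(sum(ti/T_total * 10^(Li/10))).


T_total = 3.5 + 3.5 + 1.9 = 8.9 hr
(3.5/8.9) * 10^(91.8/10) = 5.95221e+08
(3.5/8.9) * 10^(61.5/10) = 555492
(1.9/8.9) * 10^(54.4/10) = 58798.1
Sum = 5.95221e+08 + 555492 + 58798.1 = 5.95835e+08
Leq = 10*log10(5.95835e+08) = 87.751 dB


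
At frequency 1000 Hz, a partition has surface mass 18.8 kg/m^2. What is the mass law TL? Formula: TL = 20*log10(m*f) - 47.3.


m * f = 18.8 * 1000 = 18800
20*log10(18800) = 85.4832 dB
TL = 85.4832 - 47.3 = 38.183 dB


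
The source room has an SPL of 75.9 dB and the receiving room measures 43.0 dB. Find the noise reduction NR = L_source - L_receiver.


NR = L_source - L_receiver (difference between source and receiving room levels)
NR = 75.9 - 43.0 = 32.9 dB


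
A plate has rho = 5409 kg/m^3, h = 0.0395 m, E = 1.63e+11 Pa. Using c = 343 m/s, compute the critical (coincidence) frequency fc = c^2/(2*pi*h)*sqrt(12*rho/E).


12*rho/E = 12*5409/1.63e+11 = 3.98209e-07
sqrt(12*rho/E) = sqrt(3.98209e-07) = 0.000631038
c^2/(2*pi*h) = 343^2/(2*pi*0.0395) = 474036
fc = 474036 * 0.000631038 = 299.13 Hz


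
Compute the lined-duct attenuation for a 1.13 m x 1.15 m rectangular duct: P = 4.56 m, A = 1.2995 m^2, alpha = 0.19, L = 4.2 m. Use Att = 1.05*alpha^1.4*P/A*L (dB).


alpha^1.4 = 0.19^1.4 = 0.0977811
Attenuation rate = 1.05 * alpha^1.4 * P / A
= 1.05 * 0.0977811 * 4.56 / 1.2995 = 0.360274 dB/m
Total Att = 0.360274 * 4.2 = 1.5132 dB


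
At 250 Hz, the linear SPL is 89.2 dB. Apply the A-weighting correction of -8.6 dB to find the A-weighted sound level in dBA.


A-weighting table: 250 Hz -> -8.6 dB correction
SPL_A = SPL + correction = 89.2 + (-8.6) = 80.6 dBA


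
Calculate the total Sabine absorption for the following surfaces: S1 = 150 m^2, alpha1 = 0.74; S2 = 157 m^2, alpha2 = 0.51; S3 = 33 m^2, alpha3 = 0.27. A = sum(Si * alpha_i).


150 * 0.74 = 111
157 * 0.51 = 80.07
33 * 0.27 = 8.91
A_total = 111 + 80.07 + 8.91 = 199.98 m^2


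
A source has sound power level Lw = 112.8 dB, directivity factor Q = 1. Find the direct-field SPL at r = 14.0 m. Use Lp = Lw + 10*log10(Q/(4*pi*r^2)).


4*pi*r^2 = 4*pi*14.0^2 = 2463.01 m^2
Q / (4*pi*r^2) = 1 / 2463.01 = 0.000406007
Lp = 112.8 + 10*log10(0.000406007) = 78.885 dB


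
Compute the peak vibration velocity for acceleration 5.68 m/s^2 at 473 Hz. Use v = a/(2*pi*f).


omega = 2*pi*f = 2*pi*473 = 2971.95 rad/s
v = a / omega = 5.68 / 2971.95 = 0.0019112 m/s


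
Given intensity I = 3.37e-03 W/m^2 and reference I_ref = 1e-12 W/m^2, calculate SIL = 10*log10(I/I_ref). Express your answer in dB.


I / I_ref = 3.37e-03 / 1e-12 = 3.37e+09
SIL = 10 * log10(3.37e+09) = 95.276 dB


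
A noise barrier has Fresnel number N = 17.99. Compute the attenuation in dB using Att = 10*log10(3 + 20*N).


3 + 20*N = 3 + 20*17.99 = 362.8
Att = 10*log10(362.8) = 25.597 dB


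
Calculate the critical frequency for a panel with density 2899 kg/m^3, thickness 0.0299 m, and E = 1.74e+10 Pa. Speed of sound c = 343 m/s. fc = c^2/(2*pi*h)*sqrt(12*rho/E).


12*rho/E = 12*2899/1.74e+10 = 1.99931e-06
sqrt(12*rho/E) = sqrt(1.99931e-06) = 0.00141397
c^2/(2*pi*h) = 343^2/(2*pi*0.0299) = 626235
fc = 626235 * 0.00141397 = 885.48 Hz


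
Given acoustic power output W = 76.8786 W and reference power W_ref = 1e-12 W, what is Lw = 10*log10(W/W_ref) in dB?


W / W_ref = 76.8786 / 1e-12 = 7.68786e+13
Lw = 10 * log10(7.68786e+13) = 138.86 dB


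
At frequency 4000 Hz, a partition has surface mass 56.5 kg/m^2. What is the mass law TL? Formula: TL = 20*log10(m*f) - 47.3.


m * f = 56.5 * 4000 = 226000
20*log10(226000) = 107.082 dB
TL = 107.082 - 47.3 = 59.782 dB


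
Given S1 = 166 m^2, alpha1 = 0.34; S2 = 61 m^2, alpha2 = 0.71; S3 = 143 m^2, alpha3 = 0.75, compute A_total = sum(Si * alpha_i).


166 * 0.34 = 56.44
61 * 0.71 = 43.31
143 * 0.75 = 107.25
A_total = 56.44 + 43.31 + 107.25 = 207 m^2


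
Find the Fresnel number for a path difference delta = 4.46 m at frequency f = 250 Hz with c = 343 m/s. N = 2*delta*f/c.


N = 2*delta*f/c = 2*delta/lambda, where lambda = c/f
lambda = 343 / 250 = 1.372 m
N = 2 * 4.46 / 1.372 = 6.5015


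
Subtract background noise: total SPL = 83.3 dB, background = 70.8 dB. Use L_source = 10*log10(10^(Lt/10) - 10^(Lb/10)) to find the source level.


10^(83.3/10) = 2.13796e+08
10^(70.8/10) = 1.20226e+07
Difference = 2.13796e+08 - 1.20226e+07 = 2.01773e+08
L_source = 10*log10(2.01773e+08) = 83.049 dB


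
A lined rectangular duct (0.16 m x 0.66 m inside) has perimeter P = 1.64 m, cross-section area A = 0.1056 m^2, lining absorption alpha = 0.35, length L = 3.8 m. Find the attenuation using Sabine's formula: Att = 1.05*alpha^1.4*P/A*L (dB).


alpha^1.4 = 0.35^1.4 = 0.229983
Attenuation rate = 1.05 * alpha^1.4 * P / A
= 1.05 * 0.229983 * 1.64 / 0.1056 = 3.75029 dB/m
Total Att = 3.75029 * 3.8 = 14.251 dB


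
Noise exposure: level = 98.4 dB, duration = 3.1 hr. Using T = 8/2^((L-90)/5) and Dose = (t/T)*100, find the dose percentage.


T_allowed = 8 / 2^((98.4 - 90)/5) = 2.49666 hr
Dose = 3.1 / 2.49666 * 100 = 124.17 %


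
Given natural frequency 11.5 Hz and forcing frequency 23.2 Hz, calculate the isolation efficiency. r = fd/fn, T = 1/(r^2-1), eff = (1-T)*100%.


r = 23.2 / 11.5 = 2.01739
r^2 - 1 = 2.01739^2 - 1 = 3.06986
T = 1/3.06986 = 0.325748
Efficiency = (1 - 0.325748)*100 = 67.425 %


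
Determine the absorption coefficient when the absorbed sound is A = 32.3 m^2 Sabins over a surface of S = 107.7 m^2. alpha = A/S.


Absorption coefficient = absorbed power / incident power
alpha = A / S = 32.3 / 107.7 = 0.29991


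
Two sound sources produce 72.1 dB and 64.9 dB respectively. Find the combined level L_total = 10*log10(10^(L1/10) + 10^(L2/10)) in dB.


10^(72.1/10) = 1.62181e+07
10^(64.9/10) = 3.0903e+06
Sum = 1.62181e+07 + 3.0903e+06 = 1.93084e+07
L_total = 10*log10(1.93084e+07) = 72.857 dB


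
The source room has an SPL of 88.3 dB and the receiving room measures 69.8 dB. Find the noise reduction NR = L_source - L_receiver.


NR = L_source - L_receiver (difference between source and receiving room levels)
NR = 88.3 - 69.8 = 18.5 dB


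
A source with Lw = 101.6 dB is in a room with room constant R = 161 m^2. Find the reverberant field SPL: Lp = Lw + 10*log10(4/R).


4/R = 4/161 = 0.0248447
Lp = 101.6 + 10*log10(0.0248447) = 85.552 dB


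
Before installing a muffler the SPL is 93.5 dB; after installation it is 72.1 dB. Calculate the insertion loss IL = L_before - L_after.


Insertion loss = SPL without muffler - SPL with muffler
IL = 93.5 - 72.1 = 21.4 dB


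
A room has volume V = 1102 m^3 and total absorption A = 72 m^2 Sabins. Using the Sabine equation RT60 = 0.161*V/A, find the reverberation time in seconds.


RT60 = 0.161 * 1102 / 72 = 2.4642 s


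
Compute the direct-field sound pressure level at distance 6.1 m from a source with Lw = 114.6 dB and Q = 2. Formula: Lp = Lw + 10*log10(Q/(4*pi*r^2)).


4*pi*r^2 = 4*pi*6.1^2 = 467.595 m^2
Q / (4*pi*r^2) = 2 / 467.595 = 0.00427721
Lp = 114.6 + 10*log10(0.00427721) = 90.912 dB


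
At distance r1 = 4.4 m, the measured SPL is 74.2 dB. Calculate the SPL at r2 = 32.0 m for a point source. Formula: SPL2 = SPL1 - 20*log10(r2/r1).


r2/r1 = 32.0/4.4 = 7.27273
Correction = 20*log10(7.27273) = 17.2339 dB
SPL2 = 74.2 - 17.2339 = 56.966 dB


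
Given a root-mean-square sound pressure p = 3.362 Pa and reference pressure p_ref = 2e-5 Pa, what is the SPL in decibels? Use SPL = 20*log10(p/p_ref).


p / p_ref = 3.362 / 2e-5 = 168100
SPL = 20 * log10(168100) = 104.51 dB


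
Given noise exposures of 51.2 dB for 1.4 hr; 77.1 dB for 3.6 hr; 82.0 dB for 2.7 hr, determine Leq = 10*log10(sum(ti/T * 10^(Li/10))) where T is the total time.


T_total = 1.4 + 3.6 + 2.7 = 7.7 hr
(1.4/7.7) * 10^(51.2/10) = 23968.3
(3.6/7.7) * 10^(77.1/10) = 2.39779e+07
(2.7/7.7) * 10^(82.0/10) = 5.55742e+07
Sum = 23968.3 + 2.39779e+07 + 5.55742e+07 = 7.95761e+07
Leq = 10*log10(7.95761e+07) = 79.008 dB


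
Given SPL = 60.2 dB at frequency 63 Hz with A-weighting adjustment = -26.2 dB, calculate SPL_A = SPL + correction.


A-weighting table: 63 Hz -> -26.2 dB correction
SPL_A = SPL + correction = 60.2 + (-26.2) = 34 dBA


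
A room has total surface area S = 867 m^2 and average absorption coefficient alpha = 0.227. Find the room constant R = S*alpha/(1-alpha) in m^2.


R = 867 * 0.227 / (1 - 0.227) = 254.6 m^2


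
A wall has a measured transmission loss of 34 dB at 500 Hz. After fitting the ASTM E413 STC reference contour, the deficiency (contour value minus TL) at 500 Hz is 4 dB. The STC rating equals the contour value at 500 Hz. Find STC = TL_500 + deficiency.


By ASTM E413, STC = value of the fitted reference contour at 500 Hz.
Contour value at 500 Hz = TL_500 + deficiency = 34 + 4 = 38
STC = 38


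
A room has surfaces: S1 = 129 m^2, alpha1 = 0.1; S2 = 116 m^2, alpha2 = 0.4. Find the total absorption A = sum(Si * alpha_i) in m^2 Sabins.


129 * 0.1 = 12.9
116 * 0.4 = 46.4
A_total = 12.9 + 46.4 = 59.3 m^2


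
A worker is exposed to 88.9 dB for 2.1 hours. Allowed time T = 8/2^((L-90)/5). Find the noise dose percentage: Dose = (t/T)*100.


T_allowed = 8 / 2^((88.9 - 90)/5) = 9.31787 hr
Dose = 2.1 / 9.31787 * 100 = 22.537 %


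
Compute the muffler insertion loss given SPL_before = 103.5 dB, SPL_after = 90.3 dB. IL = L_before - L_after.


Insertion loss = SPL without muffler - SPL with muffler
IL = 103.5 - 90.3 = 13.2 dB


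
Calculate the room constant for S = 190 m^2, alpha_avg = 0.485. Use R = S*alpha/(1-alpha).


R = 190 * 0.485 / (1 - 0.485) = 178.93 m^2


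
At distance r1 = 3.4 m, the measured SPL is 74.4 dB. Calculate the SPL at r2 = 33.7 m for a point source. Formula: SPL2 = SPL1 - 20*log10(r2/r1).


r2/r1 = 33.7/3.4 = 9.91176
Correction = 20*log10(9.91176) = 19.923 dB
SPL2 = 74.4 - 19.923 = 54.477 dB


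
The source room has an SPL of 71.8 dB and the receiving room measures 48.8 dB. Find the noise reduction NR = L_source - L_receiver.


NR = L_source - L_receiver (difference between source and receiving room levels)
NR = 71.8 - 48.8 = 23 dB


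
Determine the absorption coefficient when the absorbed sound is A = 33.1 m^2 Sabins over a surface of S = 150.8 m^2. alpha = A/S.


Absorption coefficient = absorbed power / incident power
alpha = A / S = 33.1 / 150.8 = 0.2195


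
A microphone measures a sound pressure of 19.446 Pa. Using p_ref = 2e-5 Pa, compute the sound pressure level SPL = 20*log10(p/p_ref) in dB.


p / p_ref = 19.446 / 2e-5 = 972300
SPL = 20 * log10(972300) = 119.76 dB


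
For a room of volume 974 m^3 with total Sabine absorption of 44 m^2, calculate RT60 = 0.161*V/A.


RT60 = 0.161 * 974 / 44 = 3.564 s


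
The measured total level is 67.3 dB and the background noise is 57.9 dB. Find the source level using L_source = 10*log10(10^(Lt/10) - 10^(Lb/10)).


10^(67.3/10) = 5.37032e+06
10^(57.9/10) = 616595
Difference = 5.37032e+06 - 616595 = 4.75372e+06
L_source = 10*log10(4.75372e+06) = 66.77 dB


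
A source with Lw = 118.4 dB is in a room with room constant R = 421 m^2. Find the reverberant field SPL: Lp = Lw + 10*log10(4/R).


4/R = 4/421 = 0.00950119
Lp = 118.4 + 10*log10(0.00950119) = 98.178 dB


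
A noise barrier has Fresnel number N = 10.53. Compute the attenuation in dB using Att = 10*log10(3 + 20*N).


3 + 20*N = 3 + 20*10.53 = 213.6
Att = 10*log10(213.6) = 23.296 dB


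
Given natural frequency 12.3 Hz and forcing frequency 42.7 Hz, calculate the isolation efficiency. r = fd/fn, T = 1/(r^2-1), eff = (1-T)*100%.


r = 42.7 / 12.3 = 3.47154
r^2 - 1 = 3.47154^2 - 1 = 11.0516
T = 1/11.0516 = 0.0904846
Efficiency = (1 - 0.0904846)*100 = 90.952 %


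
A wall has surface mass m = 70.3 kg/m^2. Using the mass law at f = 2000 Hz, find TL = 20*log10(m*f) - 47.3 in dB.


m * f = 70.3 * 2000 = 140600
20*log10(140600) = 102.96 dB
TL = 102.96 - 47.3 = 55.66 dB


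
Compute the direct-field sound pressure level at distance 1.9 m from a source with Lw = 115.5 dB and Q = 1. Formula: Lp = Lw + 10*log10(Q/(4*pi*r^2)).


4*pi*r^2 = 4*pi*1.9^2 = 45.3646 m^2
Q / (4*pi*r^2) = 1 / 45.3646 = 0.0220436
Lp = 115.5 + 10*log10(0.0220436) = 98.933 dB


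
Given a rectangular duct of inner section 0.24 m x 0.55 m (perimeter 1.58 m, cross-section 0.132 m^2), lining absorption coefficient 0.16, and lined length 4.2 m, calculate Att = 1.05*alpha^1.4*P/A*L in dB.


alpha^1.4 = 0.16^1.4 = 0.076872
Attenuation rate = 1.05 * alpha^1.4 * P / A
= 1.05 * 0.076872 * 1.58 / 0.132 = 0.966141 dB/m
Total Att = 0.966141 * 4.2 = 4.0578 dB


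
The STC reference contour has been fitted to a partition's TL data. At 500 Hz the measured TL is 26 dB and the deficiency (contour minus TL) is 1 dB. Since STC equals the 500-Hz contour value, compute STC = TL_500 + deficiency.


By ASTM E413, STC = value of the fitted reference contour at 500 Hz.
Contour value at 500 Hz = TL_500 + deficiency = 26 + 1 = 27
STC = 27


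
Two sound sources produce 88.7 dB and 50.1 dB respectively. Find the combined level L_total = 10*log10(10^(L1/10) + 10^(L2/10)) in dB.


10^(88.7/10) = 7.4131e+08
10^(50.1/10) = 102329
Sum = 7.4131e+08 + 102329 = 7.41412e+08
L_total = 10*log10(7.41412e+08) = 88.701 dB


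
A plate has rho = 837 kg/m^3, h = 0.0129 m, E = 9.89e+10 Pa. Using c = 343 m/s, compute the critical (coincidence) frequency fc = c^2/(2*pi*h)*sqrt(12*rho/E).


12*rho/E = 12*837/9.89e+10 = 1.01557e-07
sqrt(12*rho/E) = sqrt(1.01557e-07) = 0.00031868
c^2/(2*pi*h) = 343^2/(2*pi*0.0129) = 1.45151e+06
fc = 1.45151e+06 * 0.00031868 = 462.57 Hz


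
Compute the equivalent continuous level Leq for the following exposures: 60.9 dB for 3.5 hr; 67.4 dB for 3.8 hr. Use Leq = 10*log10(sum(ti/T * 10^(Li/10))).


T_total = 3.5 + 3.8 = 7.3 hr
(3.5/7.3) * 10^(60.9/10) = 589855
(3.8/7.3) * 10^(67.4/10) = 2.86062e+06
Sum = 589855 + 2.86062e+06 = 3.45048e+06
Leq = 10*log10(3.45048e+06) = 65.379 dB


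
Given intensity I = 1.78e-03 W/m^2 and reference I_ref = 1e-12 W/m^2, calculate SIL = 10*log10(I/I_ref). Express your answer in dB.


I / I_ref = 1.78e-03 / 1e-12 = 1.78e+09
SIL = 10 * log10(1.78e+09) = 92.504 dB


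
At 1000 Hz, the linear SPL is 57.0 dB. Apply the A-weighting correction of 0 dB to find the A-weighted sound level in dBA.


A-weighting table: 1000 Hz -> 0 dB correction
SPL_A = SPL + correction = 57.0 + (0) = 57 dBA


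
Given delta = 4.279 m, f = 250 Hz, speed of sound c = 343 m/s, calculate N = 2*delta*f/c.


N = 2*delta*f/c = 2*delta/lambda, where lambda = c/f
lambda = 343 / 250 = 1.372 m
N = 2 * 4.279 / 1.372 = 6.2376


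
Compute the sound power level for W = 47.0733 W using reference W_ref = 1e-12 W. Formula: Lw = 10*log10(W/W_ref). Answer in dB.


W / W_ref = 47.0733 / 1e-12 = 4.70733e+13
Lw = 10 * log10(4.70733e+13) = 136.73 dB


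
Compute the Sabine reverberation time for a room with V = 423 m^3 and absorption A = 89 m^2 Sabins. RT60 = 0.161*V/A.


RT60 = 0.161 * 423 / 89 = 0.7652 s


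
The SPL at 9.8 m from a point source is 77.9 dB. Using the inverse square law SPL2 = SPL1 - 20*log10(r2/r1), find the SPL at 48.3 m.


r2/r1 = 48.3/9.8 = 4.92857
Correction = 20*log10(4.92857) = 13.8544 dB
SPL2 = 77.9 - 13.8544 = 64.046 dB


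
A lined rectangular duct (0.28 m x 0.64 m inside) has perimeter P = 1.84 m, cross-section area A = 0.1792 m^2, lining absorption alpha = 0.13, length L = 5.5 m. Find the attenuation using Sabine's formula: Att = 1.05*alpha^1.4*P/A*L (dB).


alpha^1.4 = 0.13^1.4 = 0.0574805
Attenuation rate = 1.05 * alpha^1.4 * P / A
= 1.05 * 0.0574805 * 1.84 / 0.1792 = 0.619712 dB/m
Total Att = 0.619712 * 5.5 = 3.4084 dB


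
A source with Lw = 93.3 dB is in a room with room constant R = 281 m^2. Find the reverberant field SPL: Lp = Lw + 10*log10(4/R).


4/R = 4/281 = 0.0142349
Lp = 93.3 + 10*log10(0.0142349) = 74.834 dB


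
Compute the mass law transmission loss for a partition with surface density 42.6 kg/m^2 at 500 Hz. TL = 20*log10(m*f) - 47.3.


m * f = 42.6 * 500 = 21300
20*log10(21300) = 86.5676 dB
TL = 86.5676 - 47.3 = 39.268 dB


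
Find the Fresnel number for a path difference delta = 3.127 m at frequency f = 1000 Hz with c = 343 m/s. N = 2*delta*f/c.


N = 2*delta*f/c = 2*delta/lambda, where lambda = c/f
lambda = 343 / 1000 = 0.343 m
N = 2 * 3.127 / 0.343 = 18.233


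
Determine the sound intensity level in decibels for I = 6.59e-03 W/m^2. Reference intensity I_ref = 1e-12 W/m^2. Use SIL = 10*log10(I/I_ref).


I / I_ref = 6.59e-03 / 1e-12 = 6.59e+09
SIL = 10 * log10(6.59e+09) = 98.189 dB


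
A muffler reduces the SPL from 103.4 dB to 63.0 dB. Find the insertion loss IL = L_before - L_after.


Insertion loss = SPL without muffler - SPL with muffler
IL = 103.4 - 63.0 = 40.4 dB


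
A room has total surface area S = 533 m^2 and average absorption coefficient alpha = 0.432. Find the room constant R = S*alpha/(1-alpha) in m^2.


R = 533 * 0.432 / (1 - 0.432) = 405.38 m^2


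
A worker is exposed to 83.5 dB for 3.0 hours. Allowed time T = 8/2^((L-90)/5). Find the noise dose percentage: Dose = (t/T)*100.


T_allowed = 8 / 2^((83.5 - 90)/5) = 19.6983 hr
Dose = 3.0 / 19.6983 * 100 = 15.23 %


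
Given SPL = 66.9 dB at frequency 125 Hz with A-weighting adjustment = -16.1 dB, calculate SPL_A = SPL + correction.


A-weighting table: 125 Hz -> -16.1 dB correction
SPL_A = SPL + correction = 66.9 + (-16.1) = 50.8 dBA


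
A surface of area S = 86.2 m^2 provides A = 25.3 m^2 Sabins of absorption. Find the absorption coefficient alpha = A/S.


Absorption coefficient = absorbed power / incident power
alpha = A / S = 25.3 / 86.2 = 0.2935


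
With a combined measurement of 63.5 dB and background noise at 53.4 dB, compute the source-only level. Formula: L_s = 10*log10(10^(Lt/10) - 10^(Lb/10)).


10^(63.5/10) = 2.23872e+06
10^(53.4/10) = 218776
Difference = 2.23872e+06 - 218776 = 2.01994e+06
L_source = 10*log10(2.01994e+06) = 63.053 dB


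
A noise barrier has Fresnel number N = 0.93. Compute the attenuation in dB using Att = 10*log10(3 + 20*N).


3 + 20*N = 3 + 20*0.93 = 21.6
Att = 10*log10(21.6) = 13.345 dB


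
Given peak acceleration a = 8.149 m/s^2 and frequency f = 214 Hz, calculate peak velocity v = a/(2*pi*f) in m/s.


omega = 2*pi*f = 2*pi*214 = 1344.6 rad/s
v = a / omega = 8.149 / 1344.6 = 0.0060605 m/s


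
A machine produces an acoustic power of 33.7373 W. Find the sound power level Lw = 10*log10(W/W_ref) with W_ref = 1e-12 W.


W / W_ref = 33.7373 / 1e-12 = 3.37373e+13
Lw = 10 * log10(3.37373e+13) = 135.28 dB


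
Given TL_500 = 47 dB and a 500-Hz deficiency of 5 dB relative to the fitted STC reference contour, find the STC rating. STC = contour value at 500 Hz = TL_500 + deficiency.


By ASTM E413, STC = value of the fitted reference contour at 500 Hz.
Contour value at 500 Hz = TL_500 + deficiency = 47 + 5 = 52
STC = 52


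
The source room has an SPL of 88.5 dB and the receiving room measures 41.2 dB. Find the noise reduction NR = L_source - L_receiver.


NR = L_source - L_receiver (difference between source and receiving room levels)
NR = 88.5 - 41.2 = 47.3 dB


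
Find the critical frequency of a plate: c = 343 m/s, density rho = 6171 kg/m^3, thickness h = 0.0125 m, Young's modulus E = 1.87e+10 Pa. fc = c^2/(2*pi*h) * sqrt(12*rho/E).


12*rho/E = 12*6171/1.87e+10 = 3.96e-06
sqrt(12*rho/E) = sqrt(3.96e-06) = 0.00198997
c^2/(2*pi*h) = 343^2/(2*pi*0.0125) = 1.49795e+06
fc = 1.49795e+06 * 0.00198997 = 2980.9 Hz


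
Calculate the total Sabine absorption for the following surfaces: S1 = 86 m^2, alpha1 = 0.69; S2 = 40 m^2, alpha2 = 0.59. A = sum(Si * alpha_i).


86 * 0.69 = 59.34
40 * 0.59 = 23.6
A_total = 59.34 + 23.6 = 82.94 m^2


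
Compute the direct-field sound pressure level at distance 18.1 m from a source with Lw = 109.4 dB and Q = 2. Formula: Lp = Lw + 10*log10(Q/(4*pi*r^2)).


4*pi*r^2 = 4*pi*18.1^2 = 4116.87 m^2
Q / (4*pi*r^2) = 2 / 4116.87 = 0.000485806
Lp = 109.4 + 10*log10(0.000485806) = 76.265 dB


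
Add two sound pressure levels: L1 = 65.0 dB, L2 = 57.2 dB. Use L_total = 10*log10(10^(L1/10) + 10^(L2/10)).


10^(65.0/10) = 3.16228e+06
10^(57.2/10) = 524807
Sum = 3.16228e+06 + 524807 = 3.68709e+06
L_total = 10*log10(3.68709e+06) = 65.667 dB


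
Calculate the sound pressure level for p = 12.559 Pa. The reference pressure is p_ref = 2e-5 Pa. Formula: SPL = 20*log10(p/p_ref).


p / p_ref = 12.559 / 2e-5 = 627950
SPL = 20 * log10(627950) = 115.96 dB


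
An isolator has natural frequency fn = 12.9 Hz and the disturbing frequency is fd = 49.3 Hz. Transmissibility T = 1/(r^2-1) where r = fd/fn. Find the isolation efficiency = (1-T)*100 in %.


r = 49.3 / 12.9 = 3.82171
r^2 - 1 = 3.82171^2 - 1 = 13.6055
T = 1/13.6055 = 0.0734997
Efficiency = (1 - 0.0734997)*100 = 92.65 %


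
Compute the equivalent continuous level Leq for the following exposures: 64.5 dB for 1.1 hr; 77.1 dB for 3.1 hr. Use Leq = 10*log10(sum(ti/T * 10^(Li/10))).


T_total = 1.1 + 3.1 = 4.2 hr
(1.1/4.2) * 10^(64.5/10) = 738148
(3.1/4.2) * 10^(77.1/10) = 3.78541e+07
Sum = 738148 + 3.78541e+07 = 3.85922e+07
Leq = 10*log10(3.85922e+07) = 75.865 dB


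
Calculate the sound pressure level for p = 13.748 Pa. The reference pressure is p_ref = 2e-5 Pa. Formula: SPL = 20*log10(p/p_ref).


p / p_ref = 13.748 / 2e-5 = 687400
SPL = 20 * log10(687400) = 116.74 dB


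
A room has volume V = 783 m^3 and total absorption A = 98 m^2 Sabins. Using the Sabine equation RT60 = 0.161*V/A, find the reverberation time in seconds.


RT60 = 0.161 * 783 / 98 = 1.2864 s


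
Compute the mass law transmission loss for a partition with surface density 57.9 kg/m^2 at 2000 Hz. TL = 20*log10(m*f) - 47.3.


m * f = 57.9 * 2000 = 115800
20*log10(115800) = 101.274 dB
TL = 101.274 - 47.3 = 53.974 dB


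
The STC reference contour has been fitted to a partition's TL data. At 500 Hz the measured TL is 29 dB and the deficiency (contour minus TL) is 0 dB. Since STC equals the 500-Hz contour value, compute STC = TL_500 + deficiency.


By ASTM E413, STC = value of the fitted reference contour at 500 Hz.
Contour value at 500 Hz = TL_500 + deficiency = 29 + 0 = 29
STC = 29


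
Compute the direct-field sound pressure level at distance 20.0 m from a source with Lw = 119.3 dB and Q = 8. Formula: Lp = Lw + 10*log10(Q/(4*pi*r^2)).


4*pi*r^2 = 4*pi*20.0^2 = 5026.55 m^2
Q / (4*pi*r^2) = 8 / 5026.55 = 0.00159155
Lp = 119.3 + 10*log10(0.00159155) = 91.318 dB


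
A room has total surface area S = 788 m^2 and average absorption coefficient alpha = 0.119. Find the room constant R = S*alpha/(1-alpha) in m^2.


R = 788 * 0.119 / (1 - 0.119) = 106.44 m^2


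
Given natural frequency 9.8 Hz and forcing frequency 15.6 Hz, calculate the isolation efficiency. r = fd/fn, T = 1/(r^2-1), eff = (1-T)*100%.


r = 15.6 / 9.8 = 1.59184
r^2 - 1 = 1.59184^2 - 1 = 1.53395
T = 1/1.53395 = 0.651912
Efficiency = (1 - 0.651912)*100 = 34.809 %


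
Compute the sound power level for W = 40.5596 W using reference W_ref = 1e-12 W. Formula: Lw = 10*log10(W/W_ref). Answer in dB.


W / W_ref = 40.5596 / 1e-12 = 4.05596e+13
Lw = 10 * log10(4.05596e+13) = 136.08 dB


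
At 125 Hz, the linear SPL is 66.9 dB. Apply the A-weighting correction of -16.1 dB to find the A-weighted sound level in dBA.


A-weighting table: 125 Hz -> -16.1 dB correction
SPL_A = SPL + correction = 66.9 + (-16.1) = 50.8 dBA


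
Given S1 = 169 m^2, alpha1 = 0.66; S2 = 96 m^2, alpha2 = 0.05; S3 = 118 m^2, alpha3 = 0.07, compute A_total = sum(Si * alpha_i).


169 * 0.66 = 111.54
96 * 0.05 = 4.8
118 * 0.07 = 8.26
A_total = 111.54 + 4.8 + 8.26 = 124.6 m^2


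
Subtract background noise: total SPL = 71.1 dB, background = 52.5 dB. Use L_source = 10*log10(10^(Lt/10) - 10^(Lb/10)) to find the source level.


10^(71.1/10) = 1.28825e+07
10^(52.5/10) = 177828
Difference = 1.28825e+07 - 177828 = 1.27047e+07
L_source = 10*log10(1.27047e+07) = 71.04 dB


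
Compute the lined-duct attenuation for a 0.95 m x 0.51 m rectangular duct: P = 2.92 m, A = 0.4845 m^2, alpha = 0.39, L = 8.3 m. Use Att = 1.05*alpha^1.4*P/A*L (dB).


alpha^1.4 = 0.39^1.4 = 0.267603
Attenuation rate = 1.05 * alpha^1.4 * P / A
= 1.05 * 0.267603 * 2.92 / 0.4845 = 1.69344 dB/m
Total Att = 1.69344 * 8.3 = 14.056 dB


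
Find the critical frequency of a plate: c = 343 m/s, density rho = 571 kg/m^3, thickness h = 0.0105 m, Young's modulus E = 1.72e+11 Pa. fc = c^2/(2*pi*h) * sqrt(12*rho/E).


12*rho/E = 12*571/1.72e+11 = 3.98372e-08
sqrt(12*rho/E) = sqrt(3.98372e-08) = 0.000199593
c^2/(2*pi*h) = 343^2/(2*pi*0.0105) = 1.78328e+06
fc = 1.78328e+06 * 0.000199593 = 355.93 Hz


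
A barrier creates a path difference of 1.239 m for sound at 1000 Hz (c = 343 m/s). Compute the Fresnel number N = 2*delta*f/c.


N = 2*delta*f/c = 2*delta/lambda, where lambda = c/f
lambda = 343 / 1000 = 0.343 m
N = 2 * 1.239 / 0.343 = 7.2245


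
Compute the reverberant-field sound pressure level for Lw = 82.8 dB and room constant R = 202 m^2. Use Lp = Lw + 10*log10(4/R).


4/R = 4/202 = 0.019802
Lp = 82.8 + 10*log10(0.019802) = 65.767 dB


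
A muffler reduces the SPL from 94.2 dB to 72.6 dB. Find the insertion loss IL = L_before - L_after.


Insertion loss = SPL without muffler - SPL with muffler
IL = 94.2 - 72.6 = 21.6 dB


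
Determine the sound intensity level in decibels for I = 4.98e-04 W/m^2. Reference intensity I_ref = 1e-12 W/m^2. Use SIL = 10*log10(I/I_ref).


I / I_ref = 4.98e-04 / 1e-12 = 4.98e+08
SIL = 10 * log10(4.98e+08) = 86.972 dB


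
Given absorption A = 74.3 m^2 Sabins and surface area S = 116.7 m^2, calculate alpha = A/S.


Absorption coefficient = absorbed power / incident power
alpha = A / S = 74.3 / 116.7 = 0.63668


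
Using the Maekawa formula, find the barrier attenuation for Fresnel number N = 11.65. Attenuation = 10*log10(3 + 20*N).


3 + 20*N = 3 + 20*11.65 = 236
Att = 10*log10(236) = 23.729 dB


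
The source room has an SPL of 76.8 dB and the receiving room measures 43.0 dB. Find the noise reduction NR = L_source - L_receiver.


NR = L_source - L_receiver (difference between source and receiving room levels)
NR = 76.8 - 43.0 = 33.8 dB


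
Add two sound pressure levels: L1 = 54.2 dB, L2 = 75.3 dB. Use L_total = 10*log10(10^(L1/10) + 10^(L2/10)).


10^(54.2/10) = 263027
10^(75.3/10) = 3.38844e+07
Sum = 263027 + 3.38844e+07 = 3.41474e+07
L_total = 10*log10(3.41474e+07) = 75.334 dB


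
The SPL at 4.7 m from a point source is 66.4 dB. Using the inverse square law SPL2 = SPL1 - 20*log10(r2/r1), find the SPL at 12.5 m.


r2/r1 = 12.5/4.7 = 2.65957
Correction = 20*log10(2.65957) = 8.49623 dB
SPL2 = 66.4 - 8.49623 = 57.904 dB


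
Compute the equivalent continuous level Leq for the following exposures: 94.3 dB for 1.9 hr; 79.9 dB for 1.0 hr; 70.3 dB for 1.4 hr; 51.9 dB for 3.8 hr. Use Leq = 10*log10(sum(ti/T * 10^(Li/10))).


T_total = 1.9 + 1.0 + 1.4 + 3.8 = 8.1 hr
(1.9/8.1) * 10^(94.3/10) = 6.31348e+08
(1.0/8.1) * 10^(79.9/10) = 1.20647e+07
(1.4/8.1) * 10^(70.3/10) = 1.85201e+06
(3.8/8.1) * 10^(51.9/10) = 72660.5
Sum = 6.31348e+08 + 1.20647e+07 + 1.85201e+06 + 72660.5 = 6.45337e+08
Leq = 10*log10(6.45337e+08) = 88.098 dB


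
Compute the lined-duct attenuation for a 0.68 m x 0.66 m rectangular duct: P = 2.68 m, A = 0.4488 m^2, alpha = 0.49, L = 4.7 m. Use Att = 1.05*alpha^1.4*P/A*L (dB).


alpha^1.4 = 0.49^1.4 = 0.368362
Attenuation rate = 1.05 * alpha^1.4 * P / A
= 1.05 * 0.368362 * 2.68 / 0.4488 = 2.30965 dB/m
Total Att = 2.30965 * 4.7 = 10.855 dB
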